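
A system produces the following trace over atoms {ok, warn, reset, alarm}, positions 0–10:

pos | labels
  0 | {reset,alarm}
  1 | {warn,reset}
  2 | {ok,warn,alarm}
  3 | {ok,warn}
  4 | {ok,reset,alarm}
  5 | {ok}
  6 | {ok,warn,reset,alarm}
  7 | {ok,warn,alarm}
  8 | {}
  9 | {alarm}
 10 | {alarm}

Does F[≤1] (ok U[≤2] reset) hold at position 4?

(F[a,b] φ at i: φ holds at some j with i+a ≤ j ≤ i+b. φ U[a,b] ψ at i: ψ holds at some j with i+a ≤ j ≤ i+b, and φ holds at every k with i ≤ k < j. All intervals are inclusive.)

Yes

Check (ok U[≤2] reset) at each j in [4,5]:
  j=4: holds
  j=5: holds
Found at j=4 → formula holds.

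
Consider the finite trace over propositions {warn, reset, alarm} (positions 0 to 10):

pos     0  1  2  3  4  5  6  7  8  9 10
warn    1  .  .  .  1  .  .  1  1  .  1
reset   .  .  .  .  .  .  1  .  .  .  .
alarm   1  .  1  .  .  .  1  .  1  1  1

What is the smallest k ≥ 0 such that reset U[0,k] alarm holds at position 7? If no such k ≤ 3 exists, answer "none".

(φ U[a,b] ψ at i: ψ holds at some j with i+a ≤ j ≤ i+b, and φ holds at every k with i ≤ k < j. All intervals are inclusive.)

Need earliest j ≥ 7 with alarm, and reset at every k in [7,j-1].
  j=7: rhs fails.
  j=8: rhs holds but lhs fails at k=7.
  j=9: rhs holds but lhs fails at k=7.
  j=10: rhs holds but lhs fails at k=7.
No witness within the range → none.

none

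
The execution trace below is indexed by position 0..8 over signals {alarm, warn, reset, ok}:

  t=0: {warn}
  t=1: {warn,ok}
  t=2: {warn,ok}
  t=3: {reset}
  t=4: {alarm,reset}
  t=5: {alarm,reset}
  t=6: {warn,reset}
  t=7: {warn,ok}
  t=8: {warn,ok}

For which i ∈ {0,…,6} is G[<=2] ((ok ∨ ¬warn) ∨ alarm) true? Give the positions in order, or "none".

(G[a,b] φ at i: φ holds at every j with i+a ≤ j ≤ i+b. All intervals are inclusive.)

Evaluate at each i in [0,6]:
  i=0: ✗ (fails at j=0)
  i=1: ✓ (all of [1,3])
  i=2: ✓ (all of [2,4])
  i=3: ✓ (all of [3,5])
  i=4: ✗ (fails at j=6)
  i=5: ✗ (fails at j=6)
  i=6: ✗ (fails at j=6)

1, 2, 3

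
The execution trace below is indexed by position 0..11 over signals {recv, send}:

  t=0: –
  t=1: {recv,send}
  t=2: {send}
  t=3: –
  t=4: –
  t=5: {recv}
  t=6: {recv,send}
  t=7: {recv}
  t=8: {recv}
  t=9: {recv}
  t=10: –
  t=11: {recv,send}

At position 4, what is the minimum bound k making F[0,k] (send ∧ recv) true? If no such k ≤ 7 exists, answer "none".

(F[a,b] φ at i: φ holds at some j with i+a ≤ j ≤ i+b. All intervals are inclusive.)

2

Scan j = 4,5,… for (send ∧ recv):
  j=4: fails
  j=5: fails
  j=6: holds
First hit at j=6, so smallest k = 6-4 = 2.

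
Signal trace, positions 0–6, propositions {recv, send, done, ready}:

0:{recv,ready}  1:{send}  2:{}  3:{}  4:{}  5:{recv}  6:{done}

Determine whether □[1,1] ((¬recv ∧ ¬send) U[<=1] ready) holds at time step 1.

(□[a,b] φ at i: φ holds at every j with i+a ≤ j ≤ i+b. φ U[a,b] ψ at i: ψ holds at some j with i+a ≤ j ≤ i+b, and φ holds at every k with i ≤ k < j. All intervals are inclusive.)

False

Check ((¬recv ∧ ¬send) U[<=1] ready) at every j in [2,2]:
  j=2: fails
Fails at j=2 → formula fails.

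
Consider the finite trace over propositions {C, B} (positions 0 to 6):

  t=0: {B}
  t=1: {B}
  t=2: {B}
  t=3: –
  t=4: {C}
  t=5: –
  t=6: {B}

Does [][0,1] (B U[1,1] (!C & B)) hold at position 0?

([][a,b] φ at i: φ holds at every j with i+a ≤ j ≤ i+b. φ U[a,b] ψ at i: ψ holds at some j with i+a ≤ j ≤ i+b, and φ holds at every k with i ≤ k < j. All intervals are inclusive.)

Holds

Check (B U[1,1] (!C & B)) at every j in [0,1]:
  j=0: holds
  j=1: holds
All positions satisfy it → formula holds.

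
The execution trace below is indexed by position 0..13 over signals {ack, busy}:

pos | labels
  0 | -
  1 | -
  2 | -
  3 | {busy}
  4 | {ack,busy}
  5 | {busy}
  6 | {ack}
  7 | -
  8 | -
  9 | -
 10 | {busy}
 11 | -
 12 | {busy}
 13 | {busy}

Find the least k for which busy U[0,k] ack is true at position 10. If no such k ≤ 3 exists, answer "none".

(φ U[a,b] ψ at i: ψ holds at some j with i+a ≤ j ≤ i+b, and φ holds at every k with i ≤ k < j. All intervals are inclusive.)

Need earliest j ≥ 10 with ack, and busy at every k in [10,j-1].
  j=10: rhs fails.
  j=11: rhs fails.
  j=12: rhs fails.
  j=13: rhs fails.
No witness within the range → none.

none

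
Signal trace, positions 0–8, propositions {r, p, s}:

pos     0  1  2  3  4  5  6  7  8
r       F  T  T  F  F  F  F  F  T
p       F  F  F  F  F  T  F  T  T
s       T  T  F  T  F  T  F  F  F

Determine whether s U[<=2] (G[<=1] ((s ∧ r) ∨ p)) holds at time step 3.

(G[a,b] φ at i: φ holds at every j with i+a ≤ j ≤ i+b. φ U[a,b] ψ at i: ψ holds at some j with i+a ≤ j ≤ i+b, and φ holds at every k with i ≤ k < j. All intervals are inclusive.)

No

Need some j in [3,5] with G[<=1] ((s ∧ r) ∨ p), and s at every k in [3,j-1].
  j=3: G[<=1] ((s ∧ r) ∨ p) — fails at 3.
  j=4: G[<=1] ((s ∧ r) ∨ p) — fails at 4.
  j=5: G[<=1] ((s ∧ r) ∨ p) — fails at 6.
No j in the window works → until fails.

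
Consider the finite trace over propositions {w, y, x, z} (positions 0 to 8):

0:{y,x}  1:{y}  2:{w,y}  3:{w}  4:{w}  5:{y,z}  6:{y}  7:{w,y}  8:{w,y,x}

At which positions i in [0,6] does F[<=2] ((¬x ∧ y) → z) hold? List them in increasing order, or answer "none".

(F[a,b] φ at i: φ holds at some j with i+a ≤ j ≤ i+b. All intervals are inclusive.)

0, 1, 2, 3, 4, 5, 6

Evaluate at each i in [0,6]:
  i=0: ✓ (witness j=0)
  i=1: ✓ (witness j=3)
  i=2: ✓ (witness j=3)
  i=3: ✓ (witness j=3)
  i=4: ✓ (witness j=4)
  i=5: ✓ (witness j=5)
  i=6: ✓ (witness j=8)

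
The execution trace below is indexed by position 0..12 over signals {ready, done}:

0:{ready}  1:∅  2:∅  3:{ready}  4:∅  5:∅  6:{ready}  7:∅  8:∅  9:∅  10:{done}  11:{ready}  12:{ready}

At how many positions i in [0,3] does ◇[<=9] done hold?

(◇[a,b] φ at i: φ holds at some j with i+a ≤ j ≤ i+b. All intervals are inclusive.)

3

Evaluate at each i in [0,3]:
  i=0: ✗ (none in [0,9])
  i=1: ✓ (witness j=10)
  i=2: ✓ (witness j=10)
  i=3: ✓ (witness j=10)
Positions where it holds: {1, 2, 3} → 3.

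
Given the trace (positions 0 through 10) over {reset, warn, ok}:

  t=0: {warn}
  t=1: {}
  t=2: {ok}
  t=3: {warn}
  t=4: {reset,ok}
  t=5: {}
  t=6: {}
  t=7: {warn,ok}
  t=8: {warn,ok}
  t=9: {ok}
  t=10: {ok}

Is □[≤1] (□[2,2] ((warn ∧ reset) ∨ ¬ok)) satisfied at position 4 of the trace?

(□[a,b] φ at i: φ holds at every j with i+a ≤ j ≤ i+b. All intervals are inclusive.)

Does not hold

Check □[2,2] ((warn ∧ reset) ∨ ¬ok) at every j in [4,5]:
  j=4: holds on [6,6]
  j=5: fails at 7
Fails at j=5 → formula fails.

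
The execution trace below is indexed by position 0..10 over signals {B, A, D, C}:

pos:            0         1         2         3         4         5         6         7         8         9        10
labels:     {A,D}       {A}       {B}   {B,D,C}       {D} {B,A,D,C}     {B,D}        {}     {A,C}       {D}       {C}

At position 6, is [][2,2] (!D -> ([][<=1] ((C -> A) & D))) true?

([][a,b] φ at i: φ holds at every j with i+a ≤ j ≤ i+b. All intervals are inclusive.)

Check (!D -> ([][<=1] ((C -> A) & D))) at every j in [8,8]:
  j=8: antecedent true; consequent fails at 8 → ✗
Fails at j=8 → formula fails.

Does not hold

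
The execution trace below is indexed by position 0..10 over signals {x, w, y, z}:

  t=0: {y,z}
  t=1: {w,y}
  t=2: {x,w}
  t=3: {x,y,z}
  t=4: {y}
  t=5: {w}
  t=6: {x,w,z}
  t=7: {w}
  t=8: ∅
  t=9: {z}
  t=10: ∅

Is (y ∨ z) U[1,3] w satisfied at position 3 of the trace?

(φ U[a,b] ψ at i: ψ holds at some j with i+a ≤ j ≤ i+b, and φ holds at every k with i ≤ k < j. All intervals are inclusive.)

Yes

Need some j in [4,6] with w, and (y ∨ z) at every k in [3,j-1].
  j=4: w false.
  j=5: w holds; (y ∨ z) holds at every k in [3,4] → satisfied.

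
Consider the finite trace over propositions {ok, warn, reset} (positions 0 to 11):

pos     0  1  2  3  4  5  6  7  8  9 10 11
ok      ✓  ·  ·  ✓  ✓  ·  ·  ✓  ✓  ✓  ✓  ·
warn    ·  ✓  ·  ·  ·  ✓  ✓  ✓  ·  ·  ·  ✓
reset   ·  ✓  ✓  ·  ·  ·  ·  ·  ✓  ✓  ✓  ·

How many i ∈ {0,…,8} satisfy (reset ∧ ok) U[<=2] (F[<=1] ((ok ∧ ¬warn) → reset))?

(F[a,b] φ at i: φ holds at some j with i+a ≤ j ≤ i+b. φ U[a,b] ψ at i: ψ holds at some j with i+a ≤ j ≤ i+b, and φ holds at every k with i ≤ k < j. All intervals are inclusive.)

Evaluate at each i in [0,8]:
  i=0: ✓ (rhs at j=0)
  i=1: ✓ (rhs at j=1)
  i=2: ✓ (rhs at j=2)
  i=3: ✗ (lhs fails at k=3 before rhs at j=4)
  i=4: ✓ (rhs at j=4)
  i=5: ✓ (rhs at j=5)
  i=6: ✓ (rhs at j=6)
  i=7: ✓ (rhs at j=7)
  i=8: ✓ (rhs at j=8)
Positions where it holds: {0, 1, 2, 4, 5, 6, 7, 8} → 8.

8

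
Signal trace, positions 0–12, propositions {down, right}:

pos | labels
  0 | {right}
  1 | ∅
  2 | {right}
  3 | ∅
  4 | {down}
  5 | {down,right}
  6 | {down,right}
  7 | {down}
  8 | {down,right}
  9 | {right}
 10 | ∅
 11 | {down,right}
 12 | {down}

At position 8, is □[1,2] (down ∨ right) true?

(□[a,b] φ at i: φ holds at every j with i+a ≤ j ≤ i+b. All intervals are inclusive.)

False

Check (down ∨ right) at every j in [9,10]:
  j=9: true
  j=10: false
Fails at j=10 → formula fails.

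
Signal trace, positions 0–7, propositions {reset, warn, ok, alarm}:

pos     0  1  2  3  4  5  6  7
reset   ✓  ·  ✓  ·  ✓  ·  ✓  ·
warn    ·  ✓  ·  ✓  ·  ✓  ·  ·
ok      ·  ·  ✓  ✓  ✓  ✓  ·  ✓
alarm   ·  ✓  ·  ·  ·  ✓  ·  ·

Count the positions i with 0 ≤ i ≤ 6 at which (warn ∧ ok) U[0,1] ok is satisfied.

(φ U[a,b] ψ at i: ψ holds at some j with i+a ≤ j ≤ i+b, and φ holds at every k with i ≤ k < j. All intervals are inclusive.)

Evaluate at each i in [0,6]:
  i=0: ✗ (no rhs in [0,1])
  i=1: ✗ (lhs fails at k=1 before rhs at j=2)
  i=2: ✓ (rhs at j=2)
  i=3: ✓ (rhs at j=3)
  i=4: ✓ (rhs at j=4)
  i=5: ✓ (rhs at j=5)
  i=6: ✗ (lhs fails at k=6 before rhs at j=7)
Positions where it holds: {2, 3, 4, 5} → 4.

4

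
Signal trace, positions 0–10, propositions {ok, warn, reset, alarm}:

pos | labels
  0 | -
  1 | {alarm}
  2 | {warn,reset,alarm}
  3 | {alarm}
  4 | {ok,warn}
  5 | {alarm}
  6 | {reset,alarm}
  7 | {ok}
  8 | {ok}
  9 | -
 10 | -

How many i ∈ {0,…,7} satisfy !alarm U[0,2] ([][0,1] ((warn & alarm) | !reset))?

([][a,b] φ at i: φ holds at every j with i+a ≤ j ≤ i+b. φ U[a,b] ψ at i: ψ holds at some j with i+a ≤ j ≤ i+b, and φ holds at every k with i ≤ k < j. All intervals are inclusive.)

Evaluate at each i in [0,7]:
  i=0: ✓ (rhs at j=0)
  i=1: ✓ (rhs at j=1)
  i=2: ✓ (rhs at j=2)
  i=3: ✓ (rhs at j=3)
  i=4: ✓ (rhs at j=4)
  i=5: ✗ (lhs fails at k=5 before rhs at j=7)
  i=6: ✗ (lhs fails at k=6 before rhs at j=7)
  i=7: ✓ (rhs at j=7)
Positions where it holds: {0, 1, 2, 3, 4, 7} → 6.

6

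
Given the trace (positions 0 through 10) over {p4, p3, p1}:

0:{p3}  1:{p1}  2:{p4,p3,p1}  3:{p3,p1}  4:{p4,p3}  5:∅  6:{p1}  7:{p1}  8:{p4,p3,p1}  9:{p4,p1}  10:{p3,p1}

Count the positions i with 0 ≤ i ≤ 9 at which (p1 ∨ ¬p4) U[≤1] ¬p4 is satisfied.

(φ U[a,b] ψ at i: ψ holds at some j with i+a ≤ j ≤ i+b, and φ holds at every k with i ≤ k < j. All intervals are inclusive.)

Evaluate at each i in [0,9]:
  i=0: ✓ (rhs at j=0)
  i=1: ✓ (rhs at j=1)
  i=2: ✓ (rhs at j=3; lhs holds on [2,2])
  i=3: ✓ (rhs at j=3)
  i=4: ✗ (lhs fails at k=4 before rhs at j=5)
  i=5: ✓ (rhs at j=5)
  i=6: ✓ (rhs at j=6)
  i=7: ✓ (rhs at j=7)
  i=8: ✗ (no rhs in [8,9])
  i=9: ✓ (rhs at j=10; lhs holds on [9,9])
Positions where it holds: {0, 1, 2, 3, 5, 6, 7, 9} → 8.

8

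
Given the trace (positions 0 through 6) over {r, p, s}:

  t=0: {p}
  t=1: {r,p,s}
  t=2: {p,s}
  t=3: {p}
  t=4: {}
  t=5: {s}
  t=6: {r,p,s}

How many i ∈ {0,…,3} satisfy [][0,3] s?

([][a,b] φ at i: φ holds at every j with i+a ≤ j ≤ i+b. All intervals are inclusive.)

0

Evaluate at each i in [0,3]:
  i=0: ✗ (fails at j=0)
  i=1: ✗ (fails at j=3)
  i=2: ✗ (fails at j=3)
  i=3: ✗ (fails at j=3)
Positions where it holds: {} → 0.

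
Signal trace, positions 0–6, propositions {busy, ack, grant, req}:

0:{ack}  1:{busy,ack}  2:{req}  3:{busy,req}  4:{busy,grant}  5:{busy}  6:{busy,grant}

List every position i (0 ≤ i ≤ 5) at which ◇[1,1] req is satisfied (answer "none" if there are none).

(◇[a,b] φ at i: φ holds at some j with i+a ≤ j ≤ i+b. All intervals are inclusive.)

Evaluate at each i in [0,5]:
  i=0: ✗ (none in [1,1])
  i=1: ✓ (witness j=2)
  i=2: ✓ (witness j=3)
  i=3: ✗ (none in [4,4])
  i=4: ✗ (none in [5,5])
  i=5: ✗ (none in [6,6])

1, 2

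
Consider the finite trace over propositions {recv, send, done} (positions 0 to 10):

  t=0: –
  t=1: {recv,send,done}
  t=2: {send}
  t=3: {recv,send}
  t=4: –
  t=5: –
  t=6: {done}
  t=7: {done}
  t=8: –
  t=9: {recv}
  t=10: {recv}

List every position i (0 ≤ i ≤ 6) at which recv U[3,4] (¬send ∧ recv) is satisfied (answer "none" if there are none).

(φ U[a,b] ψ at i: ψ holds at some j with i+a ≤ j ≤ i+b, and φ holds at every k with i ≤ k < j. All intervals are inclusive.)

none

Evaluate at each i in [0,6]:
  i=0: ✗ (no rhs in [3,4])
  i=1: ✗ (no rhs in [4,5])
  i=2: ✗ (no rhs in [5,6])
  i=3: ✗ (no rhs in [6,7])
  i=4: ✗ (no rhs in [7,8])
  i=5: ✗ (lhs fails at k=5 before rhs at j=9)
  i=6: ✗ (lhs fails at k=6 before rhs at j=9)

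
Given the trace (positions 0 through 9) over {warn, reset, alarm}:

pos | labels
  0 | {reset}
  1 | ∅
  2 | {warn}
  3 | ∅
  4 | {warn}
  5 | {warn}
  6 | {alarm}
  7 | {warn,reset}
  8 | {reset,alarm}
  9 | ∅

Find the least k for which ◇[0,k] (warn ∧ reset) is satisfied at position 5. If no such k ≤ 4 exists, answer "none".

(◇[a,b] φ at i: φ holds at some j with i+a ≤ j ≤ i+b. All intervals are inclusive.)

2

Scan j = 5,6,… for (warn ∧ reset):
  j=5: fails
  j=6: fails
  j=7: holds
First hit at j=7, so smallest k = 7-5 = 2.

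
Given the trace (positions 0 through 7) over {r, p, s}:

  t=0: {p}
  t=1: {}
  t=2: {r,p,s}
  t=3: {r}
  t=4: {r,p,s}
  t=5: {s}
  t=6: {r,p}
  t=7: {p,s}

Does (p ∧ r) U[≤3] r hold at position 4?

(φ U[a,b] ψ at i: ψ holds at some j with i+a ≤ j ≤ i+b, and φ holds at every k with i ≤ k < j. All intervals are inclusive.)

Need some j in [4,7] with r, and (p ∧ r) at every k in [4,j-1].
  j=4: r holds; no prefix to check → satisfied.

Holds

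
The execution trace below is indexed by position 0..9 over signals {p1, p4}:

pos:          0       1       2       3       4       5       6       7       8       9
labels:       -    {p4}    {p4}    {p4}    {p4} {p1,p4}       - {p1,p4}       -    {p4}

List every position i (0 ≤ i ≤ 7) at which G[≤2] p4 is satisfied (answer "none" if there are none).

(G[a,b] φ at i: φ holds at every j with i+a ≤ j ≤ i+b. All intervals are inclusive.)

1, 2, 3

Evaluate at each i in [0,7]:
  i=0: ✗ (fails at j=0)
  i=1: ✓ (all of [1,3])
  i=2: ✓ (all of [2,4])
  i=3: ✓ (all of [3,5])
  i=4: ✗ (fails at j=6)
  i=5: ✗ (fails at j=6)
  i=6: ✗ (fails at j=6)
  i=7: ✗ (fails at j=8)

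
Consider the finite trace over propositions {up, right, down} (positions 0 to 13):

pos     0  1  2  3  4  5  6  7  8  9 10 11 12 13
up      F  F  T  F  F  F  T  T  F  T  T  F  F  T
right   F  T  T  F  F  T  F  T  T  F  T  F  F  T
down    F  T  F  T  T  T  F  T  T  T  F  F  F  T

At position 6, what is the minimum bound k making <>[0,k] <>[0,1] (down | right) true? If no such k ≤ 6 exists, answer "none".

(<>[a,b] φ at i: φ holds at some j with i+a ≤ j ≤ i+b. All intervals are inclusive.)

Scan j = 6,7,… for <>[0,1] (down | right):
  j=6: holds
First hit at j=6, so smallest k = 6-6 = 0.

0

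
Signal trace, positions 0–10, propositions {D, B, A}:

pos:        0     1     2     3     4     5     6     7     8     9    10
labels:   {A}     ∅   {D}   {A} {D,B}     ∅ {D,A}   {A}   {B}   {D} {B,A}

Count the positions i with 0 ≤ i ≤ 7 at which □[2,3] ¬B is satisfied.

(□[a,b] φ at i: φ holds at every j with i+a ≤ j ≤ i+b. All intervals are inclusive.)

3

Evaluate at each i in [0,7]:
  i=0: ✓ (all of [2,3])
  i=1: ✗ (fails at j=4)
  i=2: ✗ (fails at j=4)
  i=3: ✓ (all of [5,6])
  i=4: ✓ (all of [6,7])
  i=5: ✗ (fails at j=8)
  i=6: ✗ (fails at j=8)
  i=7: ✗ (fails at j=10)
Positions where it holds: {0, 3, 4} → 3.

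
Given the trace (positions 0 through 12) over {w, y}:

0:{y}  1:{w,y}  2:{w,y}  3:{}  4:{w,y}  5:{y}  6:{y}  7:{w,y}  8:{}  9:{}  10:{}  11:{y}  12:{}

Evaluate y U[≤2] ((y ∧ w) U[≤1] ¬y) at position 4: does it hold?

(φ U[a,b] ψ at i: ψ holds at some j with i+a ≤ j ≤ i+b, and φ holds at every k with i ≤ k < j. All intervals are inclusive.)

Need some j in [4,6] with ((y ∧ w) U[≤1] ¬y), and y at every k in [4,j-1].
  j=4: ((y ∧ w) U[≤1] ¬y) — fails.
  j=5: ((y ∧ w) U[≤1] ¬y) — fails.
  j=6: ((y ∧ w) U[≤1] ¬y) — fails.
No j in the window works → until fails.

No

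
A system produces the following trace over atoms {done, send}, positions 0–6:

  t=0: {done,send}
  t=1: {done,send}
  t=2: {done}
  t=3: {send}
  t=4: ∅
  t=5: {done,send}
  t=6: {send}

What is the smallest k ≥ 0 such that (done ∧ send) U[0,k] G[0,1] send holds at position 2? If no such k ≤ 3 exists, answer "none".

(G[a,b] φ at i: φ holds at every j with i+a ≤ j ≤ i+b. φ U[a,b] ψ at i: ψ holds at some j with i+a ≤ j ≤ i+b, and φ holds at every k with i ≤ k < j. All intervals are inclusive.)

none

Need earliest j ≥ 2 with G[0,1] send, and (done ∧ send) at every k in [2,j-1].
  j=2: rhs fails.
  j=3: rhs fails.
  j=4: rhs fails.
  j=5: rhs holds but lhs fails at k=2.
No witness within the range → none.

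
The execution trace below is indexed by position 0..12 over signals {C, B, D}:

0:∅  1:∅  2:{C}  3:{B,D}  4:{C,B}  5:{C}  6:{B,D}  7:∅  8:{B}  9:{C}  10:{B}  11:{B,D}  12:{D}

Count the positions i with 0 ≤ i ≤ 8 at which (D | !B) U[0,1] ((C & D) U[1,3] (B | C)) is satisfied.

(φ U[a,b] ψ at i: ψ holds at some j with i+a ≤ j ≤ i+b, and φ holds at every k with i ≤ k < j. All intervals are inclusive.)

Evaluate at each i in [0,8]:
  i=0: ✗ (no rhs in [0,1])
  i=1: ✗ (no rhs in [1,2])
  i=2: ✗ (no rhs in [2,3])
  i=3: ✗ (no rhs in [3,4])
  i=4: ✗ (no rhs in [4,5])
  i=5: ✗ (no rhs in [5,6])
  i=6: ✗ (no rhs in [6,7])
  i=7: ✗ (no rhs in [7,8])
  i=8: ✗ (no rhs in [8,9])
Positions where it holds: {} → 0.

0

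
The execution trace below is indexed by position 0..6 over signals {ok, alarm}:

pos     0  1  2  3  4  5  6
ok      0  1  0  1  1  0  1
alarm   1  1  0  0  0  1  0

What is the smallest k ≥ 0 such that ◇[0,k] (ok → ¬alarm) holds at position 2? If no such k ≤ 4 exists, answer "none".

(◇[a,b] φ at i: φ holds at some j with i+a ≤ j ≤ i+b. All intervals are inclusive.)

Scan j = 2,3,… for (ok → ¬alarm):
  j=2: holds
First hit at j=2, so smallest k = 2-2 = 0.

0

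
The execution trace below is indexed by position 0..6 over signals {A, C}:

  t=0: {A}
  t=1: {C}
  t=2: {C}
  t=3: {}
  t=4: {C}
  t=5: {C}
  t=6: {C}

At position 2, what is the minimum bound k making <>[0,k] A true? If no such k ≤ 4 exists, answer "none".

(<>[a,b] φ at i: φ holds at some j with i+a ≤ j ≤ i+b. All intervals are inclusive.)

none

Scan j = 2,3,… for A:
  j=2: fails
  j=3: fails
  j=4: fails
  j=5: fails
  j=6: fails
No j in [2,6] satisfies it → none.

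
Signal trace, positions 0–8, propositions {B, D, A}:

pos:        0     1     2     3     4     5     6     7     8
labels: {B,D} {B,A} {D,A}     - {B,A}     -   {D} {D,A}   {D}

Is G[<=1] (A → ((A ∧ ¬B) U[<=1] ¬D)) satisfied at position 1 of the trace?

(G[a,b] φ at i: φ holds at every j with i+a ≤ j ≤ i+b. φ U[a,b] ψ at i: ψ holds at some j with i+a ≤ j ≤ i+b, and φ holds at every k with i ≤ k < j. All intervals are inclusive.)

Yes

Check (A → ((A ∧ ¬B) U[<=1] ¬D)) at every j in [1,2]:
  j=1: antecedent true; consequent holds → ✓
  j=2: antecedent true; consequent holds → ✓
All positions satisfy it → formula holds.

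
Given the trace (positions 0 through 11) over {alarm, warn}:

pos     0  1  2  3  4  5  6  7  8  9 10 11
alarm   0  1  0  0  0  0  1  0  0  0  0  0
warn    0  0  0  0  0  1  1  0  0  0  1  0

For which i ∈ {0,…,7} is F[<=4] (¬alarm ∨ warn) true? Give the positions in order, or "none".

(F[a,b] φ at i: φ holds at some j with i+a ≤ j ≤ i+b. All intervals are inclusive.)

Evaluate at each i in [0,7]:
  i=0: ✓ (witness j=0)
  i=1: ✓ (witness j=2)
  i=2: ✓ (witness j=2)
  i=3: ✓ (witness j=3)
  i=4: ✓ (witness j=4)
  i=5: ✓ (witness j=5)
  i=6: ✓ (witness j=6)
  i=7: ✓ (witness j=7)

0, 1, 2, 3, 4, 5, 6, 7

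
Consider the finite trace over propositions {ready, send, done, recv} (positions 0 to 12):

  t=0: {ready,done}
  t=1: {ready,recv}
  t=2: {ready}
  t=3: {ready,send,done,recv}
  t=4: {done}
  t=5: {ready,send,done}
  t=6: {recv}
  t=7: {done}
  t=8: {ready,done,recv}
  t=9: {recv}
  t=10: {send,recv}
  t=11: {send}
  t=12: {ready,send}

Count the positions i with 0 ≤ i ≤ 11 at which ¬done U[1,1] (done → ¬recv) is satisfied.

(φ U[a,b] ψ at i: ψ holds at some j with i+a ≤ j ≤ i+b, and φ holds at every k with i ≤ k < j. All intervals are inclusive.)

5

Evaluate at each i in [0,11]:
  i=0: ✗ (lhs fails at k=0 before rhs at j=1)
  i=1: ✓ (rhs at j=2; lhs holds on [1,1])
  i=2: ✗ (no rhs in [3,3])
  i=3: ✗ (lhs fails at k=3 before rhs at j=4)
  i=4: ✗ (lhs fails at k=4 before rhs at j=5)
  i=5: ✗ (lhs fails at k=5 before rhs at j=6)
  i=6: ✓ (rhs at j=7; lhs holds on [6,6])
  i=7: ✗ (no rhs in [8,8])
  i=8: ✗ (lhs fails at k=8 before rhs at j=9)
  i=9: ✓ (rhs at j=10; lhs holds on [9,9])
  i=10: ✓ (rhs at j=11; lhs holds on [10,10])
  i=11: ✓ (rhs at j=12; lhs holds on [11,11])
Positions where it holds: {1, 6, 9, 10, 11} → 5.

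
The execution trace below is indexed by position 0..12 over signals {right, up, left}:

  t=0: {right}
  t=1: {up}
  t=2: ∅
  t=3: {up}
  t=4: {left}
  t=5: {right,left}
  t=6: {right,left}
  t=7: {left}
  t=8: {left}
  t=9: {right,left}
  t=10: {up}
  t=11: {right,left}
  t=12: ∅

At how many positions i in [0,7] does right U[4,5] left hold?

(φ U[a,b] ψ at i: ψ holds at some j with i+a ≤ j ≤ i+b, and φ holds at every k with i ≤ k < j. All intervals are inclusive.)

Evaluate at each i in [0,7]:
  i=0: ✗ (lhs fails at k=1 before rhs at j=4)
  i=1: ✗ (lhs fails at k=1 before rhs at j=5)
  i=2: ✗ (lhs fails at k=2 before rhs at j=6)
  i=3: ✗ (lhs fails at k=3 before rhs at j=7)
  i=4: ✗ (lhs fails at k=4 before rhs at j=8)
  i=5: ✗ (lhs fails at k=7 before rhs at j=9)
  i=6: ✗ (lhs fails at k=7 before rhs at j=11)
  i=7: ✗ (lhs fails at k=7 before rhs at j=11)
Positions where it holds: {} → 0.

0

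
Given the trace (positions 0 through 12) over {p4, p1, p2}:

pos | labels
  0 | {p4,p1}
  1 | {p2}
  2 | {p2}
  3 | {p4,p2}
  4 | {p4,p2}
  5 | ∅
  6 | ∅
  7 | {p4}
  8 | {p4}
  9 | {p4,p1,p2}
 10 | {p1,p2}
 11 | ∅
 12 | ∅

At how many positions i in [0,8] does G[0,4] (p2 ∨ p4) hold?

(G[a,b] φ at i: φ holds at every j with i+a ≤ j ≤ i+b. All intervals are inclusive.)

Evaluate at each i in [0,8]:
  i=0: ✓ (all of [0,4])
  i=1: ✗ (fails at j=5)
  i=2: ✗ (fails at j=5)
  i=3: ✗ (fails at j=5)
  i=4: ✗ (fails at j=5)
  i=5: ✗ (fails at j=5)
  i=6: ✗ (fails at j=6)
  i=7: ✗ (fails at j=11)
  i=8: ✗ (fails at j=11)
Positions where it holds: {0} → 1.

1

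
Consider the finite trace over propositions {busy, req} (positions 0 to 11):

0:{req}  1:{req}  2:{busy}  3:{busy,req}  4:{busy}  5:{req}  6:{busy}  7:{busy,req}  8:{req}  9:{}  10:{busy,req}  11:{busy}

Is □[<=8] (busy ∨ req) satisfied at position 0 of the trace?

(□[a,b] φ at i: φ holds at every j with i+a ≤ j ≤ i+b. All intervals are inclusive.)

Check (busy ∨ req) at every j in [0,8]:
  j=0: true
  j=1: true
  j=2: true
  j=3: true
  j=4: true
  j=5: true
  j=6: true
  j=7: true
  j=8: true
All positions satisfy it → formula holds.

True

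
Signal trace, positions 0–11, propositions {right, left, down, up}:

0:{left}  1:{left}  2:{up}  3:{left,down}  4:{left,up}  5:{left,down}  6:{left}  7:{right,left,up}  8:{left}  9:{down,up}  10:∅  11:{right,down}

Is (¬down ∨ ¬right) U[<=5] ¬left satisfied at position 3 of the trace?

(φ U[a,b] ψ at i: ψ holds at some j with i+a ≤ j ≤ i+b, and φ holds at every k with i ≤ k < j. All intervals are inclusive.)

Need some j in [3,8] with ¬left, and (¬down ∨ ¬right) at every k in [3,j-1].
  j=3: ¬left false.
  j=4: ¬left false.
  j=5: ¬left false.
  j=6: ¬left false.
  j=7: ¬left false.
  j=8: ¬left false.
No j in the window works → until fails.

No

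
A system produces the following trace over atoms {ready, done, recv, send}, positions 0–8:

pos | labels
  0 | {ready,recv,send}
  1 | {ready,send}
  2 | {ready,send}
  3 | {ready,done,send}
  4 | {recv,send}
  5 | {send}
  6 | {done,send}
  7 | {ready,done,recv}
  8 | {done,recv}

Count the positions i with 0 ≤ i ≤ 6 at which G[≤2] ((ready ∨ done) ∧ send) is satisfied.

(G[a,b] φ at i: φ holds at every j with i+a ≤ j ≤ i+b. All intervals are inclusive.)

2

Evaluate at each i in [0,6]:
  i=0: ✓ (all of [0,2])
  i=1: ✓ (all of [1,3])
  i=2: ✗ (fails at j=4)
  i=3: ✗ (fails at j=4)
  i=4: ✗ (fails at j=4)
  i=5: ✗ (fails at j=5)
  i=6: ✗ (fails at j=7)
Positions where it holds: {0, 1} → 2.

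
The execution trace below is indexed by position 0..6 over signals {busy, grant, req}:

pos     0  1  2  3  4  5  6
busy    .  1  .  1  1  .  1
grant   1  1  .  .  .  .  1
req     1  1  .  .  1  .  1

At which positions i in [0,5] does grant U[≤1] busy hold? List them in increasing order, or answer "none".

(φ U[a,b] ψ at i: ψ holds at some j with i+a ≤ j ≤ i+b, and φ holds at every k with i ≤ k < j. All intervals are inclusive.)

Evaluate at each i in [0,5]:
  i=0: ✓ (rhs at j=1; lhs holds on [0,0])
  i=1: ✓ (rhs at j=1)
  i=2: ✗ (lhs fails at k=2 before rhs at j=3)
  i=3: ✓ (rhs at j=3)
  i=4: ✓ (rhs at j=4)
  i=5: ✗ (lhs fails at k=5 before rhs at j=6)

0, 1, 3, 4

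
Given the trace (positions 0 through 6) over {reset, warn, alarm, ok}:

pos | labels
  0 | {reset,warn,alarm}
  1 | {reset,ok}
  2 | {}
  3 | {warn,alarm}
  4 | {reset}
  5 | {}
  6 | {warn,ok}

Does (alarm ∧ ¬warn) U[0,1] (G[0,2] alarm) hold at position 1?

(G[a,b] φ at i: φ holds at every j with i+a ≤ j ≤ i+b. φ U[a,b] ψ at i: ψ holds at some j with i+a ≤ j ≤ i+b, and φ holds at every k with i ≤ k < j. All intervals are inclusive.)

No

Need some j in [1,2] with G[0,2] alarm, and (alarm ∧ ¬warn) at every k in [1,j-1].
  j=1: G[0,2] alarm — fails at 1.
  j=2: G[0,2] alarm — fails at 2.
No j in the window works → until fails.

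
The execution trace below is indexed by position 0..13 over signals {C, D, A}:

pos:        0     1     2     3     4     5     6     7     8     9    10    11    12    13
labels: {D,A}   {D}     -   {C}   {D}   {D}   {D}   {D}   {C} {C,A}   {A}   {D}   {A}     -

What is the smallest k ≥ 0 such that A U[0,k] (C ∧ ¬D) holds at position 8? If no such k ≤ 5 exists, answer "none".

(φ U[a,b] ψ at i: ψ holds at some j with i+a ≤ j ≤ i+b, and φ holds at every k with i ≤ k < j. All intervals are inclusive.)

0

Need earliest j ≥ 8 with (C ∧ ¬D), and A at every k in [8,j-1].
  j=8: rhs holds (empty prefix). k = 0.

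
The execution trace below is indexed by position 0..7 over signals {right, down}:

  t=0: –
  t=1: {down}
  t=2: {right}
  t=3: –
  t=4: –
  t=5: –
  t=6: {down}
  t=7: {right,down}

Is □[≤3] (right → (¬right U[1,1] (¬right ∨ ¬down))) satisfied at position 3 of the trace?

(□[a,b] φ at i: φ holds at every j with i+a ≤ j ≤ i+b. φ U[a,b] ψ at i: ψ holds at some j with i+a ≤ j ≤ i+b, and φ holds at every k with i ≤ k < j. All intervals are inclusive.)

Holds

Check (right → (¬right U[1,1] (¬right ∨ ¬down))) at every j in [3,6]:
  j=3: antecedent false → ✓
  j=4: antecedent false → ✓
  j=5: antecedent false → ✓
  j=6: antecedent false → ✓
All positions satisfy it → formula holds.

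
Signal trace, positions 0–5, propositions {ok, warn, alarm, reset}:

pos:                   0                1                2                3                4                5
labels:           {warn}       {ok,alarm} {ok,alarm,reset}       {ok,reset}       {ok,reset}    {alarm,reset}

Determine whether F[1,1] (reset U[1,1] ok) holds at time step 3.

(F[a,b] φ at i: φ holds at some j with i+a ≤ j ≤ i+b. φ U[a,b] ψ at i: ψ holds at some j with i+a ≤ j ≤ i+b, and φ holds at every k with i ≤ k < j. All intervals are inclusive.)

Check (reset U[1,1] ok) at each j in [4,4]:
  j=4: fails
No position in the window satisfies it → formula fails.

Does not hold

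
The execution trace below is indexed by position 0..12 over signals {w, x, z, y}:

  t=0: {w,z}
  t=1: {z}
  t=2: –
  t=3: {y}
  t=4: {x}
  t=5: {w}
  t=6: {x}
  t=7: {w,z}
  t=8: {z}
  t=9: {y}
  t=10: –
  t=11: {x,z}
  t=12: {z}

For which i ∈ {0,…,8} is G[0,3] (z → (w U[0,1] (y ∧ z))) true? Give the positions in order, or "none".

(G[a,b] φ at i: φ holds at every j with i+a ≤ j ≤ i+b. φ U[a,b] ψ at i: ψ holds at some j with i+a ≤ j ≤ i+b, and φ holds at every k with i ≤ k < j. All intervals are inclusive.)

Evaluate at each i in [0,8]:
  i=0: ✗ (fails at j=0)
  i=1: ✗ (fails at j=1)
  i=2: ✓ (all of [2,5])
  i=3: ✓ (all of [3,6])
  i=4: ✗ (fails at j=7)
  i=5: ✗ (fails at j=7)
  i=6: ✗ (fails at j=7)
  i=7: ✗ (fails at j=7)
  i=8: ✗ (fails at j=8)

2, 3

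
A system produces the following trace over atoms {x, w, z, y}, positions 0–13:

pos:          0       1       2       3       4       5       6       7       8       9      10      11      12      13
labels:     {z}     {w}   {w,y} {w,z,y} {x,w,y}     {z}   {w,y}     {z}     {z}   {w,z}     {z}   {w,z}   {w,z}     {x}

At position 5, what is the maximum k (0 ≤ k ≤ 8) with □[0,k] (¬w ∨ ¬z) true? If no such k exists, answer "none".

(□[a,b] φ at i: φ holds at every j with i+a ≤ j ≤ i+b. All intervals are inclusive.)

(¬w ∨ ¬z) must hold from j=5 onward; find where it first fails.
  j=5: holds
  j=6: holds
  j=7: holds
  j=8: holds
  j=9: fails
Holds on [5,8], so largest k = 3.

3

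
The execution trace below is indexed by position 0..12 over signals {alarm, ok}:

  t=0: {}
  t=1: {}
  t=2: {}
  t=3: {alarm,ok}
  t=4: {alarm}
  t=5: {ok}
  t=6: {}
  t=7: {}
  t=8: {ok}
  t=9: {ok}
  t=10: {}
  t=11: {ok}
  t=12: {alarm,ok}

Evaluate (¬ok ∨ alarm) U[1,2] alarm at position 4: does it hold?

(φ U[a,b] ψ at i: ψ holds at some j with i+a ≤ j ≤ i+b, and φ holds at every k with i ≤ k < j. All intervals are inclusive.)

Need some j in [5,6] with alarm, and (¬ok ∨ alarm) at every k in [4,j-1].
  j=5: alarm false.
  j=6: alarm false.
No j in the window works → until fails.

No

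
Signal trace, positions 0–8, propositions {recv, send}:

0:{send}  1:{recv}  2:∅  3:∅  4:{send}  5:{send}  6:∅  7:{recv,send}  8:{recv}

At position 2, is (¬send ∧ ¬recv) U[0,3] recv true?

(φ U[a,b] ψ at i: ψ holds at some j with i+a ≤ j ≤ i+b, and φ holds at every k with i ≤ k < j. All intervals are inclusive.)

Need some j in [2,5] with recv, and (¬send ∧ ¬recv) at every k in [2,j-1].
  j=2: recv false.
  j=3: recv false.
  j=4: recv false.
  j=5: recv false.
No j in the window works → until fails.

False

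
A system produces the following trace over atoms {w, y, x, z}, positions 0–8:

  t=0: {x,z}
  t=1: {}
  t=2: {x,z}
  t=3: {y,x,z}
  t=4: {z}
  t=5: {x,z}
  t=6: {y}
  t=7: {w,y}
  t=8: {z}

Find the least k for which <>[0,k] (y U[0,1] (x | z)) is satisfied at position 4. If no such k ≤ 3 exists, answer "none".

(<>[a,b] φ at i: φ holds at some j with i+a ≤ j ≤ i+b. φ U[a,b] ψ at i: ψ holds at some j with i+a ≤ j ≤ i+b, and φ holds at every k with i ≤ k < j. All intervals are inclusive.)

Scan j = 4,5,… for (y U[0,1] (x | z)):
  j=4: holds
First hit at j=4, so smallest k = 4-4 = 0.

0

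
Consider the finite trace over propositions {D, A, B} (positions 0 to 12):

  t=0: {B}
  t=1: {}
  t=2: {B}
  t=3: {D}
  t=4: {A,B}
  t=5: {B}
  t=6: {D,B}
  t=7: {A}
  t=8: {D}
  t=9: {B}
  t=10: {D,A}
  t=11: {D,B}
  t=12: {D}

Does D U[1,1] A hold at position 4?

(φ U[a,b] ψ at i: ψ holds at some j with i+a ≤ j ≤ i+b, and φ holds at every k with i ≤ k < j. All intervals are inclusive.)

No

Need some j in [5,5] with A, and D at every k in [4,j-1].
  j=5: A false.
No j in the window works → until fails.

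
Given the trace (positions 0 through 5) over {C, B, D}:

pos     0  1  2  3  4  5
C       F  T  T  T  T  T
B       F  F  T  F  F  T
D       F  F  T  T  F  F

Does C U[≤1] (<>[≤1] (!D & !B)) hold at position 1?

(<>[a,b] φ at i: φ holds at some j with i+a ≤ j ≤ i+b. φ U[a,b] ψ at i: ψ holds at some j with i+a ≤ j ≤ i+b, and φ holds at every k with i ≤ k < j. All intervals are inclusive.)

Need some j in [1,2] with <>[≤1] (!D & !B), and C at every k in [1,j-1].
  j=1: <>[≤1] (!D & !B) holds; no prefix to check → satisfied.

True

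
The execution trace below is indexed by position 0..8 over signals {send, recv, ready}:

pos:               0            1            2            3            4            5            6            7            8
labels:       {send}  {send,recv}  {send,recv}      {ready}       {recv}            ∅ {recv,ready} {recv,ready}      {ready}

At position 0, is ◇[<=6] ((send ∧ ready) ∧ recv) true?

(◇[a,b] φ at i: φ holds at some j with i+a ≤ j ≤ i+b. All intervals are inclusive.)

No

Check ((send ∧ ready) ∧ recv) at each j in [0,6]:
  j=0: false
  j=1: false
  j=2: false
  j=3: false
  j=4: false
  j=5: false
  j=6: false
No position in the window satisfies it → formula fails.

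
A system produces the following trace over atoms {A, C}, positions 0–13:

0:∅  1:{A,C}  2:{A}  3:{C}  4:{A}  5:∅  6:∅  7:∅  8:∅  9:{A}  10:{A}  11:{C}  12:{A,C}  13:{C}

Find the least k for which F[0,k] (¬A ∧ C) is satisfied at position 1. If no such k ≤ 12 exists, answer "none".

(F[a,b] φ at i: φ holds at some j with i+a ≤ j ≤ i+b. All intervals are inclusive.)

Scan j = 1,2,… for (¬A ∧ C):
  j=1: fails
  j=2: fails
  j=3: holds
First hit at j=3, so smallest k = 3-1 = 2.

2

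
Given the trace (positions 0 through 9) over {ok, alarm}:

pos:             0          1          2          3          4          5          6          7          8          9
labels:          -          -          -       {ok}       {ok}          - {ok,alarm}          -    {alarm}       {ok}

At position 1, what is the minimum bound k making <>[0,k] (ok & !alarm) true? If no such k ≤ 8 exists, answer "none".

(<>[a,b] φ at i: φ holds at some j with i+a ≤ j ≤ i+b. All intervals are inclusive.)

Scan j = 1,2,… for (ok & !alarm):
  j=1: fails
  j=2: fails
  j=3: holds
First hit at j=3, so smallest k = 3-1 = 2.

2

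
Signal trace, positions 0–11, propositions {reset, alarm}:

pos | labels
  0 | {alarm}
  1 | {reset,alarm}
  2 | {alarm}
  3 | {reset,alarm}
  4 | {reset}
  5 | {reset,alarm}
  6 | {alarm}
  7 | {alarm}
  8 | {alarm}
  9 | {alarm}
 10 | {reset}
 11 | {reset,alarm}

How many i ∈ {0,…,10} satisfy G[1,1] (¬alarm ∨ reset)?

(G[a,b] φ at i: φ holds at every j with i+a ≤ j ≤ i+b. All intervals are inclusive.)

6

Evaluate at each i in [0,10]:
  i=0: ✓ (all of [1,1])
  i=1: ✗ (fails at j=2)
  i=2: ✓ (all of [3,3])
  i=3: ✓ (all of [4,4])
  i=4: ✓ (all of [5,5])
  i=5: ✗ (fails at j=6)
  i=6: ✗ (fails at j=7)
  i=7: ✗ (fails at j=8)
  i=8: ✗ (fails at j=9)
  i=9: ✓ (all of [10,10])
  i=10: ✓ (all of [11,11])
Positions where it holds: {0, 2, 3, 4, 9, 10} → 6.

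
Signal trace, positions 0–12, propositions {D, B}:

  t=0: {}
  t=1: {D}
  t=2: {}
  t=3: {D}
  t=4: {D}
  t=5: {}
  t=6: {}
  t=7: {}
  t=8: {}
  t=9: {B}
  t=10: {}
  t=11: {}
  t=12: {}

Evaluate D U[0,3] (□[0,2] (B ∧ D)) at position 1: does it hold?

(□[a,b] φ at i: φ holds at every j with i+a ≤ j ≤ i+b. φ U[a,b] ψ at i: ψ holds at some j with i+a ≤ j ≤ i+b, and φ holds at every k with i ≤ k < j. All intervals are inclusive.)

Need some j in [1,4] with □[0,2] (B ∧ D), and D at every k in [1,j-1].
  j=1: □[0,2] (B ∧ D) — fails at 1.
  j=2: □[0,2] (B ∧ D) — fails at 2.
  j=3: □[0,2] (B ∧ D) — fails at 3.
  j=4: □[0,2] (B ∧ D) — fails at 4.
No j in the window works → until fails.

False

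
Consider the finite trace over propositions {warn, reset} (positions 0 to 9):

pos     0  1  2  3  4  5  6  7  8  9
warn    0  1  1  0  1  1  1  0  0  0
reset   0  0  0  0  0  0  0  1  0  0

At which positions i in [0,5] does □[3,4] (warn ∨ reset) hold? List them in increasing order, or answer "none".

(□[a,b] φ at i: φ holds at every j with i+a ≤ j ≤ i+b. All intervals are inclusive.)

1, 2, 3

Evaluate at each i in [0,5]:
  i=0: ✗ (fails at j=3)
  i=1: ✓ (all of [4,5])
  i=2: ✓ (all of [5,6])
  i=3: ✓ (all of [6,7])
  i=4: ✗ (fails at j=8)
  i=5: ✗ (fails at j=8)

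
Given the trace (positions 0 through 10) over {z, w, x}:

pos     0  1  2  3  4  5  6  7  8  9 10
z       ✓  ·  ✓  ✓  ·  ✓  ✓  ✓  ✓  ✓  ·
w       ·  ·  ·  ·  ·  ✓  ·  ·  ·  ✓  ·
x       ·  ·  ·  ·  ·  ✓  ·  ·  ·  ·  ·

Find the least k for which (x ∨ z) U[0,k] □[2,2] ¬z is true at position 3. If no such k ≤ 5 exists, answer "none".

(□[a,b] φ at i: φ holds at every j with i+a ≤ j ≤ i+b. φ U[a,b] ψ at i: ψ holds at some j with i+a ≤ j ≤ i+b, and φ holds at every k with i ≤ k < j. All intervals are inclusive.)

Need earliest j ≥ 3 with □[2,2] ¬z, and (x ∨ z) at every k in [3,j-1].
  j=3: rhs fails.
  j=4: rhs fails.
  j=5: rhs fails.
  j=6: rhs fails.
  j=7: rhs fails.
  j=8: rhs holds but lhs fails at k=4.
No witness within the range → none.

none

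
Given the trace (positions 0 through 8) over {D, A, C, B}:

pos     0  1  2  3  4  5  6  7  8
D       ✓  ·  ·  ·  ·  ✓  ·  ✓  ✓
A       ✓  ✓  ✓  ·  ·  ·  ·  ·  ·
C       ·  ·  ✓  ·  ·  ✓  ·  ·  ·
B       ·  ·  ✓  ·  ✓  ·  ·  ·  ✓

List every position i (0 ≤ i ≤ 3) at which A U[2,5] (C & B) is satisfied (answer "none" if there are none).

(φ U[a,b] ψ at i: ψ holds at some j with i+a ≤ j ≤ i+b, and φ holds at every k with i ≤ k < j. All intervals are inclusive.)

Evaluate at each i in [0,3]:
  i=0: ✓ (rhs at j=2; lhs holds on [0,1])
  i=1: ✗ (no rhs in [3,6])
  i=2: ✗ (no rhs in [4,7])
  i=3: ✗ (no rhs in [5,8])

0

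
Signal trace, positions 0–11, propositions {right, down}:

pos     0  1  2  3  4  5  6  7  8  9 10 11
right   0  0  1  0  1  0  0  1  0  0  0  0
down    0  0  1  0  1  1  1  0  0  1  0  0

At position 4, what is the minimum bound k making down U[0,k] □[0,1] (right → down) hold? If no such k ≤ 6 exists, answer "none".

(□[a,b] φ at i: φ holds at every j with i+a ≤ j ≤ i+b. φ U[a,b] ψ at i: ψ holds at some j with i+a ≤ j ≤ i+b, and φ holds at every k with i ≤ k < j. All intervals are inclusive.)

Need earliest j ≥ 4 with □[0,1] (right → down), and down at every k in [4,j-1].
  j=4: rhs holds (empty prefix). k = 0.

0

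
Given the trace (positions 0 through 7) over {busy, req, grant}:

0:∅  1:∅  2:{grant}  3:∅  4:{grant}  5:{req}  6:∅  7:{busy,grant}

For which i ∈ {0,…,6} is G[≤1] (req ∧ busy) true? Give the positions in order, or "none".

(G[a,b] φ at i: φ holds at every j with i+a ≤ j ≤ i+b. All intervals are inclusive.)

Evaluate at each i in [0,6]:
  i=0: ✗ (fails at j=0)
  i=1: ✗ (fails at j=1)
  i=2: ✗ (fails at j=2)
  i=3: ✗ (fails at j=3)
  i=4: ✗ (fails at j=4)
  i=5: ✗ (fails at j=5)
  i=6: ✗ (fails at j=6)

none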